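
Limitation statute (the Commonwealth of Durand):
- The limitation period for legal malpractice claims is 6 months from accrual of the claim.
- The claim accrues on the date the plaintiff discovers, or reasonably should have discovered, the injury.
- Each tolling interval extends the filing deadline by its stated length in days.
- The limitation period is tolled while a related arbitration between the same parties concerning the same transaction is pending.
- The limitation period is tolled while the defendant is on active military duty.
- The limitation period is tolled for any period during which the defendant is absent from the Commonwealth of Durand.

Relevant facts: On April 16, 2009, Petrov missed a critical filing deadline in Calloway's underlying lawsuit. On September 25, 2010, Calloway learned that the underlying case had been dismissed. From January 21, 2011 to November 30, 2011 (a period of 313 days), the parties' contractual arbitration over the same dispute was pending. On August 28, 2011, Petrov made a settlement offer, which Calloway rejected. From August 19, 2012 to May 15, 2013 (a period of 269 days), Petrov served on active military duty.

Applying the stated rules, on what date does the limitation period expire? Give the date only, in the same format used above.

Accrual is tied to discovery, so the period began on September 25, 2010 rather than on April 16, 2009 when the act occurred.
Adding the 6 months base period to September 25, 2010 gives a deadline of March 25, 2011, before any tolling.
Because the pending related arbitration ran from January 21, 2011 to November 30, 2011, the deadline is extended by 313 days to February 1, 2012.
The defendant's active military service starting August 19, 2012 came too late — the period had run on February 1, 2012 — and so does not extend the deadline.
Nothing else in the chronology tolls or restarts the period.

February 1, 2012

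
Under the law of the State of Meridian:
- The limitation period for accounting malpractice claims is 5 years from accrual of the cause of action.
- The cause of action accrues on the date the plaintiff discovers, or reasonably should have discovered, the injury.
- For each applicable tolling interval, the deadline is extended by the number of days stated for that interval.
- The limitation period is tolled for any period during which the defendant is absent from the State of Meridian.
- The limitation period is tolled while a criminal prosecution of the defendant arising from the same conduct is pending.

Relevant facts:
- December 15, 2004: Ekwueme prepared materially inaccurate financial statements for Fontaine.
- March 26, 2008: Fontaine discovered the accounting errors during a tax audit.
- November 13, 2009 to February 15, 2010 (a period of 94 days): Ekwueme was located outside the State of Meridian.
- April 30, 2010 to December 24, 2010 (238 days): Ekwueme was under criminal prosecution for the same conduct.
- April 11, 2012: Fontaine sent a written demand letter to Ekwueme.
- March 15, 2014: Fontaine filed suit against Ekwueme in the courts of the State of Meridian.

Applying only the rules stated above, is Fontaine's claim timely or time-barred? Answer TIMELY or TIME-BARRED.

Accrual is tied to discovery, so the period began on March 26, 2008 rather than on December 15, 2004 when the act occurred.
5 years from March 26, 2008 is March 26, 2013.
The period was tolled for 94 days by the defendant's absence from the jurisdiction (November 13, 2009 to February 15, 2010), pushing the deadline to June 28, 2013.
The period was tolled for 238 days by the pending criminal prosecution (April 30, 2010 to December 24, 2010), pushing the deadline to February 21, 2014.
None of the other events listed affects the running of the period under the stated rules.
Filing on March 15, 2014 missed the February 21, 2014 deadline — the action is time-barred.

TIME-BARRED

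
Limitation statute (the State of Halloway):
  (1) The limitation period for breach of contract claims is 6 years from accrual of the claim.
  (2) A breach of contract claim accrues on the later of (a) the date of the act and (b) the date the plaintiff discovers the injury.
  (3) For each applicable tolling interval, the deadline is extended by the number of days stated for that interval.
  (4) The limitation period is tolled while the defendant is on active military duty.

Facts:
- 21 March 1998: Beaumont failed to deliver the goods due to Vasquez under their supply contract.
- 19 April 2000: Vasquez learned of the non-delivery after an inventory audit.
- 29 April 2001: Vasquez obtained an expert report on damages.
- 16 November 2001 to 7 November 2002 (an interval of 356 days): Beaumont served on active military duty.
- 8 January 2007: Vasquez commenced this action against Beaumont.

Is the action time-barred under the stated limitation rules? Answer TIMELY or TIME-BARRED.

TIMELY

Taking the later of the act (21 March 1998) and discovery (19 April 2000), the claim accrued on 19 April 2000.
Adding the 6 years base period to 19 April 2000 gives a deadline of 19 April 2006, before any tolling.
Because the defendant's active military service ran from 16 November 2001 to 7 November 2002, the deadline is extended by 356 days to 10 April 2007.
None of the other events listed affects the running of the period under the stated rules.
The 8 January 2007 filing precedes the 10 April 2007 deadline; the claim is timely.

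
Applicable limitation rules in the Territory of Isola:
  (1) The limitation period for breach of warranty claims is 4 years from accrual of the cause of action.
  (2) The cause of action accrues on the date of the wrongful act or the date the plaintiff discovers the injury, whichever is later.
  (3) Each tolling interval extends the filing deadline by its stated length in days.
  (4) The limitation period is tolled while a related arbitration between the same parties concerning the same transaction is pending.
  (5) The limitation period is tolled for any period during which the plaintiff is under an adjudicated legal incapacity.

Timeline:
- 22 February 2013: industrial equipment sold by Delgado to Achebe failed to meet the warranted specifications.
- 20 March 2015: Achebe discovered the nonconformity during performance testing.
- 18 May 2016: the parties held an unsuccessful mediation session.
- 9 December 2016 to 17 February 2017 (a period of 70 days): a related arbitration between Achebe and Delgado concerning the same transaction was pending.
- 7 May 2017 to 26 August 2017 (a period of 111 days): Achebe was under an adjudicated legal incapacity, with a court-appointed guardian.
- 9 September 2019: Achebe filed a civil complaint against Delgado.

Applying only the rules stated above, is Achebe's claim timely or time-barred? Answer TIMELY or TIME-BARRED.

TIMELY

Because discovery on 20 March 2015 post-dates the 22 February 2013 act, accrual under the later-of rule falls on 20 March 2015.
Adding the 4 years base period to 20 March 2015 gives a deadline of 20 March 2019, before any tolling.
The pending related arbitration from 9 December 2016 to 17 February 2017 tolled the period for 70 days, extending the deadline to 29 May 2019.
Because the plaintiff's legal incapacity ran from 7 May 2017 to 26 August 2017, the deadline is extended by 111 days to 17 September 2019.
Nothing else in the chronology tolls or restarts the period.
Achebe filed on 9 September 2019, before the 17 September 2019 deadline, so the action is timely.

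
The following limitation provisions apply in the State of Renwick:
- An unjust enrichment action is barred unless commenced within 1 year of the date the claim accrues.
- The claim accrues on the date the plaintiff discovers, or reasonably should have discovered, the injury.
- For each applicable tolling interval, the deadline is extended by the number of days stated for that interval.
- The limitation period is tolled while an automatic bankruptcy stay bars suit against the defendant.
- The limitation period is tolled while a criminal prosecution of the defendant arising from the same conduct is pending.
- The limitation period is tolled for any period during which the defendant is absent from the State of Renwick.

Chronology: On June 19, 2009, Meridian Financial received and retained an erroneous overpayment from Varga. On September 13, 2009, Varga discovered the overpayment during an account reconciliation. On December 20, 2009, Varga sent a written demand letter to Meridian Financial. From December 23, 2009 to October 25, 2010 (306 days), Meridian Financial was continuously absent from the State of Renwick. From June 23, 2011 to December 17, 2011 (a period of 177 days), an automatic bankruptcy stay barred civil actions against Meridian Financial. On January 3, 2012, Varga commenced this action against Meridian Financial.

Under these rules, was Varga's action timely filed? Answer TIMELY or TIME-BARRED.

TIMELY

Under the discovery rule, the claim accrued on September 13, 2009, when Varga discovered the injury — not on the June 19, 2009 date of the underlying act.
1 year from September 13, 2009 is September 13, 2010.
Because the defendant's absence from the jurisdiction ran from December 23, 2009 to October 25, 2010, the deadline is extended by 306 days to July 16, 2011.
The period was tolled for 177 days by the automatic bankruptcy stay (June 23, 2011 to December 17, 2011), pushing the deadline to January 9, 2012.
The other events in the timeline have no effect on the limitation period under the stated rules.
The January 3, 2012 filing precedes the January 9, 2012 deadline; the claim is timely.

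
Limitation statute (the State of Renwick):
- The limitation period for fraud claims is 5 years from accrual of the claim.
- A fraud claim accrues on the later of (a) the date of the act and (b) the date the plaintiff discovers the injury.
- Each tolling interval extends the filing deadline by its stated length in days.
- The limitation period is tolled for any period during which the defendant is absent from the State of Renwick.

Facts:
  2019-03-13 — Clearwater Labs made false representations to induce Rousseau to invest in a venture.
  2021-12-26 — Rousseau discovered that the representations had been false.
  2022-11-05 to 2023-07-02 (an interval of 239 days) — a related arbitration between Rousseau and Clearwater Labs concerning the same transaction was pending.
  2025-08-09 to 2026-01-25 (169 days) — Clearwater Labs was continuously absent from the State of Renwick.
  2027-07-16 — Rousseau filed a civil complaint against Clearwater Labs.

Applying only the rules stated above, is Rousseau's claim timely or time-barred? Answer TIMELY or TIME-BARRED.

Taking the later of the act (2019-03-13) and discovery (2021-12-26), the claim accrued on 2021-12-26.
5 years from 2021-12-26 is 2026-12-26.
The defendant's absence from the jurisdiction from 2025-08-09 to 2026-01-25 tolled the period for 169 days, extending the deadline to 2027-06-13.
The pending related arbitration from 2022-11-05 to 2023-07-02 does not toll the period, because no stated rule makes a pending arbitration a tolling event.
Filing on 2027-07-16 missed the 2027-06-13 deadline — the action is time-barred.

TIME-BARRED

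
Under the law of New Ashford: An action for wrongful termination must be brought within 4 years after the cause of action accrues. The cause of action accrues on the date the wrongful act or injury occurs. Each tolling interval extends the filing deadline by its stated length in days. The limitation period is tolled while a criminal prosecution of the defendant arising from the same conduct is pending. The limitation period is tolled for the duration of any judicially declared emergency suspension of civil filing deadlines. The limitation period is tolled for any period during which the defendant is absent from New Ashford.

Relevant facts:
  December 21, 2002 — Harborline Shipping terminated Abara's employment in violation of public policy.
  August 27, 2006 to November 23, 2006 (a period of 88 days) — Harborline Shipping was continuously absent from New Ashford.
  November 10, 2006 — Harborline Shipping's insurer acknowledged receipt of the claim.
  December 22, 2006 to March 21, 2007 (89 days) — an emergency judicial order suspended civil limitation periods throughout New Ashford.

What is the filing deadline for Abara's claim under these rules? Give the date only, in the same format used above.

The claim accrued on December 21, 2002, when the wrongful act occurred.
4 years from December 21, 2002 is December 21, 2006.
Because the defendant's absence from the jurisdiction ran from August 27, 2006 to November 23, 2006, the deadline is extended by 88 days to March 19, 2007.
Because the emergency suspension of filing deadlines ran from December 22, 2006 to March 21, 2007, the deadline is extended by 89 days to June 16, 2007.
None of the other events listed affects the running of the period under the stated rules.

June 16, 2007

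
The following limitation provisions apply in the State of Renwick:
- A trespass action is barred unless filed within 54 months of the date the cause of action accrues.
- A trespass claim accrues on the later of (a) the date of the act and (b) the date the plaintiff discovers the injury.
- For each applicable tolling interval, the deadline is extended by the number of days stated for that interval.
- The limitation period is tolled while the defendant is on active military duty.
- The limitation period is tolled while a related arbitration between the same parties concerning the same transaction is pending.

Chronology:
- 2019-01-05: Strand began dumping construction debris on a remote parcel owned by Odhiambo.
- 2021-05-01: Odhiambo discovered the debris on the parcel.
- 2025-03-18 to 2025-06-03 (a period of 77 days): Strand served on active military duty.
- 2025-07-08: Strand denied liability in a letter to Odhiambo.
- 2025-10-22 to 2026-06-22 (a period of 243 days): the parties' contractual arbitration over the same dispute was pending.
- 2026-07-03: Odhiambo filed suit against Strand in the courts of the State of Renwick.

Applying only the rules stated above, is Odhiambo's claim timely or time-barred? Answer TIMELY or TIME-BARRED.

TIMELY

Taking the later of the act (2019-01-05) and discovery (2021-05-01), the claim accrued on 2021-05-01.
Adding the 54 months base period to 2021-05-01 gives a deadline of 2025-11-01, before any tolling.
The defendant's active military service from 2025-03-18 to 2025-06-03 tolled the period for 77 days, extending the deadline to 2026-01-17.
The pending related arbitration from 2025-10-22 to 2026-06-22 tolled the period for 243 days, extending the deadline to 2026-09-17.
Nothing else in the chronology tolls or restarts the period.
Odhiambo filed on 2026-07-03, before the 2026-09-17 deadline, so the action is timely.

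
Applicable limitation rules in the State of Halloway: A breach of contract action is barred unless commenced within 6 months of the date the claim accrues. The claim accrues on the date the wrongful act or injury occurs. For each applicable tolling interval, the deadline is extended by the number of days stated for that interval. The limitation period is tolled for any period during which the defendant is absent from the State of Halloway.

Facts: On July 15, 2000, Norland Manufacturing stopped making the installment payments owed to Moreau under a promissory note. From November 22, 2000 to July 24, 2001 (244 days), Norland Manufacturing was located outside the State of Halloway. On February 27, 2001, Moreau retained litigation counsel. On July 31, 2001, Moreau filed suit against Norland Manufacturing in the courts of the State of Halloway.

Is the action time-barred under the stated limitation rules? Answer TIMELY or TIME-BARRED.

The claim accrued on July 15, 2000, the date of the act.
Adding the 6 months base period to July 15, 2000 gives a deadline of January 15, 2001, before any tolling.
The period was tolled for 244 days by the defendant's absence from the jurisdiction (November 22, 2000 to July 24, 2001), pushing the deadline to September 16, 2001.
None of the other events listed affects the running of the period under the stated rules.
Filing on July 31, 2001 beat the September 16, 2001 deadline — the action is timely.

TIMELY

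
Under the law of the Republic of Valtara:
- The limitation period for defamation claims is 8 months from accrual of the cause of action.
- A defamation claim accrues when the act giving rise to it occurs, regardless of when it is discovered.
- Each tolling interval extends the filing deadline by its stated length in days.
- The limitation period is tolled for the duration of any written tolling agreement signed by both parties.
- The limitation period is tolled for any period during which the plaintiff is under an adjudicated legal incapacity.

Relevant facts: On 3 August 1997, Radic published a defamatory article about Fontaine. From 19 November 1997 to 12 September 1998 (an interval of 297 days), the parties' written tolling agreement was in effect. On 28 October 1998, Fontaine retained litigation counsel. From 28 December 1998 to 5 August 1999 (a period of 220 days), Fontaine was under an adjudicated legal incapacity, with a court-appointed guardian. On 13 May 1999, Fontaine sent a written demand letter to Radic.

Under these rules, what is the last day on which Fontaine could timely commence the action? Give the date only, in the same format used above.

The limitation period began to run on 3 August 1997.
Adding the 8 months base period to 3 August 1997 gives a deadline of 3 April 1998, before any tolling.
Because the written tolling agreement ran from 19 November 1997 to 12 September 1998, the deadline is extended by 297 days to 25 January 1999.
Because the plaintiff's legal incapacity ran from 28 December 1998 to 5 August 1999, the deadline is extended by 220 days to 2 September 1999.
Nothing else in the chronology tolls or restarts the period.

2 September 1999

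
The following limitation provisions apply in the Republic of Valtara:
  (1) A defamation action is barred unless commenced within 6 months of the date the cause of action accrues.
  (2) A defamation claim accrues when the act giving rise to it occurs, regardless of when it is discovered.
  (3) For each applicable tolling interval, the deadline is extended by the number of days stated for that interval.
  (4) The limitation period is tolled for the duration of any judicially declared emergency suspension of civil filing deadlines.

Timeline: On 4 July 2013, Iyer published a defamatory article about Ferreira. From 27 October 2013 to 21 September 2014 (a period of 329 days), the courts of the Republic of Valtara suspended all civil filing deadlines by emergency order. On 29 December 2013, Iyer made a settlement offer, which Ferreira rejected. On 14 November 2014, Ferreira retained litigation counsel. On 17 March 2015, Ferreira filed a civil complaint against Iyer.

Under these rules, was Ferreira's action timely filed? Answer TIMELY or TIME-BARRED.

The claim accrued on 4 July 2013, when the wrongful act occurred.
Adding the 6 months base period to 4 July 2013 gives a deadline of 4 January 2014, before any tolling.
Because the emergency suspension of filing deadlines ran from 27 October 2013 to 21 September 2014, the deadline is extended by 329 days to 29 November 2014.
The other events in the timeline have no effect on the limitation period under the stated rules.
Ferreira filed on 17 March 2015, after the 29 November 2014 deadline, so the action is time-barred.

TIME-BARRED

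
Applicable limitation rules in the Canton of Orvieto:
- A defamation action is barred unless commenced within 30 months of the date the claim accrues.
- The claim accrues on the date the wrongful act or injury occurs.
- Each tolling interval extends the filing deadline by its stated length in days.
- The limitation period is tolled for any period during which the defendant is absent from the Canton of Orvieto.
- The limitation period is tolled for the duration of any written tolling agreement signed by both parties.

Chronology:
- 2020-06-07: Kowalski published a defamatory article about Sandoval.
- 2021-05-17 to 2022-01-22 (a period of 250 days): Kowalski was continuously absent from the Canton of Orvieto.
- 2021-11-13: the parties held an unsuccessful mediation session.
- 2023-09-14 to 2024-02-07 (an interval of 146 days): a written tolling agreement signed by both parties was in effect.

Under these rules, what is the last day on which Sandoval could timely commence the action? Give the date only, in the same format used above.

The claim accrued on 2020-06-07, the date of the act.
The untolled deadline — 30 months after 2020-06-07 — is 2022-12-07.
Because the defendant's absence from the jurisdiction ran from 2021-05-17 to 2022-01-22, the deadline is extended by 250 days to 2023-08-14.
The written tolling agreement from 2023-09-14 to 2024-02-07 began after the period had already run on 2023-08-14, so it has no tolling effect.
Nothing else in the chronology tolls or restarts the period.

2023-08-14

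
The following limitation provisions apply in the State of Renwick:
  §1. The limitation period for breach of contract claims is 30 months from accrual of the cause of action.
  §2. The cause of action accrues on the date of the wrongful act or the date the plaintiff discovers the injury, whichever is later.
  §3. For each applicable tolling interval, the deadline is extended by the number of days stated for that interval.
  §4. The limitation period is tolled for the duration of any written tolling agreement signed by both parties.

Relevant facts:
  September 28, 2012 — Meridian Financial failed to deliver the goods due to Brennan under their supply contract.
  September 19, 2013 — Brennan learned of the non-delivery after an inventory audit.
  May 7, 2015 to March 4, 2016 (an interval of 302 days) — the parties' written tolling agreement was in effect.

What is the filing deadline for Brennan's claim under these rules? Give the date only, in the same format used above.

Because discovery on September 19, 2013 post-dates the September 28, 2012 act, accrual under the later-of rule falls on September 19, 2013.
The untolled deadline — 30 months after September 19, 2013 — is March 19, 2016.
The written tolling agreement from May 7, 2015 to March 4, 2016 tolled the period for 302 days, extending the deadline to January 15, 2017.

January 15, 2017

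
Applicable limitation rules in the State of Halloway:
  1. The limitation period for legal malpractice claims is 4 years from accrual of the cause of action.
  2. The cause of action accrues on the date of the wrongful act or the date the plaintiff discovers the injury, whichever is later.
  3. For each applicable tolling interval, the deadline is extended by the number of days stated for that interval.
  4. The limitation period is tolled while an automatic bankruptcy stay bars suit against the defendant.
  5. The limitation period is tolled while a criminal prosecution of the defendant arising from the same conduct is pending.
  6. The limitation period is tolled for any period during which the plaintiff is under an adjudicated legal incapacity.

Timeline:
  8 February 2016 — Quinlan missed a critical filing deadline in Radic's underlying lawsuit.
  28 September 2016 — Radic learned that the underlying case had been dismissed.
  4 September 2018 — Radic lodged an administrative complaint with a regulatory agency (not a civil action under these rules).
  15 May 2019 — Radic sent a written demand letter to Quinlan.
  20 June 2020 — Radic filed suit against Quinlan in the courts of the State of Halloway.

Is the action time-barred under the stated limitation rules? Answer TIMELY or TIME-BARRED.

TIMELY

Taking the later of the act (8 February 2016) and discovery (28 September 2016), the claim accrued on 28 September 2016.
4 years from 28 September 2016 is 28 September 2020.
The other events in the timeline have no effect on the limitation period under the stated rules.
The 20 June 2020 filing precedes the 28 September 2020 deadline; the claim is timely.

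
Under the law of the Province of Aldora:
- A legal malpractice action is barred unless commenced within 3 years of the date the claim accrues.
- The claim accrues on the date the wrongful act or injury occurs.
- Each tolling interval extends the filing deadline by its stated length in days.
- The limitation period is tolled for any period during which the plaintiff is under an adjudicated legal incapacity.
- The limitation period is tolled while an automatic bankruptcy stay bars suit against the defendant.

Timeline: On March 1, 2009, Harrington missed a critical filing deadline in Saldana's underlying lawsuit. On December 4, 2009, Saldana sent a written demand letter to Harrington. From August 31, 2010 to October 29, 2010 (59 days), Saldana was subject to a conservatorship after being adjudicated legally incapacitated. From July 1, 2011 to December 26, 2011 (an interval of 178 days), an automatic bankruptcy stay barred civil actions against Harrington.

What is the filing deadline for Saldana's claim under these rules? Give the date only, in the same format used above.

The claim accrued on March 1, 2009, the date of the act.
Adding the 3 years base period to March 1, 2009 gives a deadline of March 1, 2012, before any tolling.
The plaintiff's legal incapacity from August 31, 2010 to October 29, 2010 tolled the period for 59 days, extending the deadline to April 29, 2012.
The automatic bankruptcy stay from July 1, 2011 to December 26, 2011 tolled the period for 178 days, extending the deadline to October 24, 2012.
The other events in the timeline have no effect on the limitation period under the stated rules.

October 24, 2012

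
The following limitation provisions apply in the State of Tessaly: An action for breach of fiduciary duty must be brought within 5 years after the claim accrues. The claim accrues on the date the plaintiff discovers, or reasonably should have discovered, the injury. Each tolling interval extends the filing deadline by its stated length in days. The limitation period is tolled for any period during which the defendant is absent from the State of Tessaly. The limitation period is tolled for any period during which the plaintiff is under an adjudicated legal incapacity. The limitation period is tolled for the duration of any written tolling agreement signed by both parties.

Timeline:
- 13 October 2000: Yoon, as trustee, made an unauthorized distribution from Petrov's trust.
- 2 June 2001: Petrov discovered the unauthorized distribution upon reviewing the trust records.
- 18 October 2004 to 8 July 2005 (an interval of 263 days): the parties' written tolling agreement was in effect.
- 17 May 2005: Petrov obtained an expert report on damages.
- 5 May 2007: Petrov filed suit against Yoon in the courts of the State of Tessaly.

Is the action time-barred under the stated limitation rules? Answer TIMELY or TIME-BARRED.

TIME-BARRED

The claim did not accrue until Petrov discovered the injury on 2 June 2001; the 13 October 2000 act date does not start the clock under the stated rule.
The untolled deadline — 5 years after 2 June 2001 — is 2 June 2006.
The period was tolled for 263 days by the written tolling agreement (18 October 2004 to 8 July 2005), pushing the deadline to 20 February 2007.
None of the other events listed affects the running of the period under the stated rules.
The 5 May 2007 filing falls after the 20 February 2007 deadline; the claim is time-barred.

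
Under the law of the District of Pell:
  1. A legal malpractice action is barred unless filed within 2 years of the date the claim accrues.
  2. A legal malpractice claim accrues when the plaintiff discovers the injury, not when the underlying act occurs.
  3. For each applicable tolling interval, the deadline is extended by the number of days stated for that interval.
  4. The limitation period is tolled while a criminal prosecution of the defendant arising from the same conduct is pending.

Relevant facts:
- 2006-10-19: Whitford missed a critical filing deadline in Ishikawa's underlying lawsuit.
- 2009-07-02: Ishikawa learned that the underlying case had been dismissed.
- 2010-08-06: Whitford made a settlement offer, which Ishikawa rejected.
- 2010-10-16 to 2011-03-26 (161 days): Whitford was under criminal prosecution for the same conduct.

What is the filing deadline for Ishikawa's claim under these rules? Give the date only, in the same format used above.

Accrual is tied to discovery, so the period began on 2009-07-02 rather than on 2006-10-19 when the act occurred.
The untolled deadline — 2 years after 2009-07-02 — is 2011-07-02.
Because the pending criminal prosecution ran from 2010-10-16 to 2011-03-26, the deadline is extended by 161 days to 2011-12-10.
Nothing else in the chronology tolls or restarts the period.

2011-12-10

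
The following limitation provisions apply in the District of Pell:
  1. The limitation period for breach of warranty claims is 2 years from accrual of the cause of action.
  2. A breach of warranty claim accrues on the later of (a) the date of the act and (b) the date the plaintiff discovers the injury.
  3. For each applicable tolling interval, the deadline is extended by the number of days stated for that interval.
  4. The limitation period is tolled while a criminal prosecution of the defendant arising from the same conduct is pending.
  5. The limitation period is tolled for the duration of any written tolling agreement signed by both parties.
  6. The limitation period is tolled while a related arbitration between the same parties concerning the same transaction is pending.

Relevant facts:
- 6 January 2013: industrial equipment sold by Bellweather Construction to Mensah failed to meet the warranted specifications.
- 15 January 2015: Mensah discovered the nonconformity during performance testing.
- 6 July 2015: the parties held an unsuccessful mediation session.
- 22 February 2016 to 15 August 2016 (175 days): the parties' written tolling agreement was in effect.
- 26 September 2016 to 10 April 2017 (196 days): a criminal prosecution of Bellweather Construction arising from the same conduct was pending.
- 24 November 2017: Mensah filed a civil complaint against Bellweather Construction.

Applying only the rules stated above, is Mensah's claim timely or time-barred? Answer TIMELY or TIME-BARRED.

Taking the later of the act (6 January 2013) and discovery (15 January 2015), the claim accrued on 15 January 2015.
The untolled deadline — 2 years after 15 January 2015 — is 15 January 2017.
The written tolling agreement from 22 February 2016 to 15 August 2016 tolled the period for 175 days, extending the deadline to 9 July 2017.
Because the pending criminal prosecution ran from 26 September 2016 to 10 April 2017, the deadline is extended by 196 days to 21 January 2018.
None of the other events listed affects the running of the period under the stated rules.
Filing on 24 November 2017 beat the 21 January 2018 deadline — the action is timely.

TIMELY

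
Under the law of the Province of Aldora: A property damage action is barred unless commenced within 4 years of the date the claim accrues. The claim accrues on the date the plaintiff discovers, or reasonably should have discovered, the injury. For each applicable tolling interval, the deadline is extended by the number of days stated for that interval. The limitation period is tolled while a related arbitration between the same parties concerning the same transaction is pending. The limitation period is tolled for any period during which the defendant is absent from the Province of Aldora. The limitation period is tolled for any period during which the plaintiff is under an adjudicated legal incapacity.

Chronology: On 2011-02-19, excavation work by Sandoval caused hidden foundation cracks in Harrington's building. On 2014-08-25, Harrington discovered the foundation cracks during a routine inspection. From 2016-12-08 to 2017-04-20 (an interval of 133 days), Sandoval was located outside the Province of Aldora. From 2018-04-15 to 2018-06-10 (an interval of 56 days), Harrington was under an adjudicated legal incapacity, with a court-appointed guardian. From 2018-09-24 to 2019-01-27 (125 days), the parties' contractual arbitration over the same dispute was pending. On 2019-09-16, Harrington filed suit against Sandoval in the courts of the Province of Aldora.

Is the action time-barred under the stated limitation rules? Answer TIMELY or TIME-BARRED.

Accrual is tied to discovery, so the period began on 2014-08-25 rather than on 2011-02-19 when the act occurred.
The untolled deadline — 4 years after 2014-08-25 — is 2018-08-25.
The period was tolled for 133 days by the defendant's absence from the jurisdiction (2016-12-08 to 2017-04-20), pushing the deadline to 2019-01-05.
Because the plaintiff's legal incapacity ran from 2018-04-15 to 2018-06-10, the deadline is extended by 56 days to 2019-03-02.
The pending related arbitration from 2018-09-24 to 2019-01-27 tolled the period for 125 days, extending the deadline to 2019-07-05.
Filing on 2019-09-16 missed the 2019-07-05 deadline — the action is time-barred.

TIME-BARRED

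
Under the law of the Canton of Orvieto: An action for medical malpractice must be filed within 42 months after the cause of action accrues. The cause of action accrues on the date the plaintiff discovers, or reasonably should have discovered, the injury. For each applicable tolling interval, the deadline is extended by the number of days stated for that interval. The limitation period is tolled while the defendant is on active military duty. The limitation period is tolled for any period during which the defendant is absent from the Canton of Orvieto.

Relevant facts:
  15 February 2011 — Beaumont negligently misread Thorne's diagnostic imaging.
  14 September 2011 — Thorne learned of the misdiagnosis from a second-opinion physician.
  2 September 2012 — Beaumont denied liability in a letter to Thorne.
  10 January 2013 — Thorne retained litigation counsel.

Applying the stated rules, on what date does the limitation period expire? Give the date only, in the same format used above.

Under the discovery rule, the claim accrued on 14 September 2011, when Thorne discovered the injury — not on the 15 February 2011 date of the underlying act.
Adding the 42 months base period to 14 September 2011 gives a deadline of 14 March 2015, before any tolling.
Nothing else in the chronology tolls or restarts the period.

14 March 2015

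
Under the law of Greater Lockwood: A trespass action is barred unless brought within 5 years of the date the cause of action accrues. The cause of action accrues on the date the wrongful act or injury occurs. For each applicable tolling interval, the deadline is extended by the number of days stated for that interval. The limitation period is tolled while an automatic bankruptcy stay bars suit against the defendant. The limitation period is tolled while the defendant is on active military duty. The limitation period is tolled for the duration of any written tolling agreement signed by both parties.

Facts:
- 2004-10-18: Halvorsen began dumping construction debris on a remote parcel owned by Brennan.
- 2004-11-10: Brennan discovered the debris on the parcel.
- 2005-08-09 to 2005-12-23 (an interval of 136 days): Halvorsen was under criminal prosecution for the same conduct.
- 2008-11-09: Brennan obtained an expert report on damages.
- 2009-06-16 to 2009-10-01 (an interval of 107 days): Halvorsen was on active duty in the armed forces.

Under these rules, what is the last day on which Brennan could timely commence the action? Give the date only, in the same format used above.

2010-02-02

The claim accrued on 2004-10-18, when the wrongful act occurred; under the stated occurrence rule the 2004-11-10 discovery does not delay accrual.
Adding the 5 years base period to 2004-10-18 gives a deadline of 2009-10-18, before any tolling.
The period was tolled for 107 days by the defendant's active military service (2009-06-16 to 2009-10-01), pushing the deadline to 2010-02-02.
Although a criminal prosecution ran from 2005-08-09 to 2005-12-23, the stated rules do not make that a tolling event, so it is disregarded.
None of the other events listed affects the running of the period under the stated rules.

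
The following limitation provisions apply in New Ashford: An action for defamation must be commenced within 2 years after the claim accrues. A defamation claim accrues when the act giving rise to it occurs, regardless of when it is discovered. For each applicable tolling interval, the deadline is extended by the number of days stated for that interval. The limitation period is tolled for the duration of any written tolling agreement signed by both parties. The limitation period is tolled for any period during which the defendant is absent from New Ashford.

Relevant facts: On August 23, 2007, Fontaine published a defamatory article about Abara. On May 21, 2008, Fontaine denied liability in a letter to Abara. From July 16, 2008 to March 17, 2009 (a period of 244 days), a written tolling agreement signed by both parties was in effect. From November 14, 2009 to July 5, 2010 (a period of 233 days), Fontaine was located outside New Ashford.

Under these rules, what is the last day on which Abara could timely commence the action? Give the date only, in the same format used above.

The claim accrued on August 23, 2007, the date of the act.
Adding the 2 years base period to August 23, 2007 gives a deadline of August 23, 2009, before any tolling.
The period was tolled for 244 days by the written tolling agreement (July 16, 2008 to March 17, 2009), pushing the deadline to April 24, 2010.
Because the defendant's absence from the jurisdiction ran from November 14, 2009 to July 5, 2010, the deadline is extended by 233 days to December 13, 2010.
Nothing else in the chronology tolls or restarts the period.

December 13, 2010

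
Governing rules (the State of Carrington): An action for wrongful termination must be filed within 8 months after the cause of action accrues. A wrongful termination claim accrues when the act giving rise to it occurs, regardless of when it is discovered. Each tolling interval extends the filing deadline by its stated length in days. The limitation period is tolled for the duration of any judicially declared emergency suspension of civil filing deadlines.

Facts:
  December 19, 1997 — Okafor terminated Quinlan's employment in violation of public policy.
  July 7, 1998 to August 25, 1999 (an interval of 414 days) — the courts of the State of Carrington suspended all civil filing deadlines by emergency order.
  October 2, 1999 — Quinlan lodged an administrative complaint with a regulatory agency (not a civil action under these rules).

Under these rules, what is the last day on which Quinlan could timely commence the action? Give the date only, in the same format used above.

October 7, 1999

The claim accrued on December 19, 1997, when the wrongful act occurred.
8 months from December 19, 1997 is August 19, 1998.
The emergency suspension of filing deadlines from July 7, 1998 to August 25, 1999 tolled the period for 414 days, extending the deadline to October 7, 1999.
The other events in the timeline have no effect on the limitation period under the stated rules.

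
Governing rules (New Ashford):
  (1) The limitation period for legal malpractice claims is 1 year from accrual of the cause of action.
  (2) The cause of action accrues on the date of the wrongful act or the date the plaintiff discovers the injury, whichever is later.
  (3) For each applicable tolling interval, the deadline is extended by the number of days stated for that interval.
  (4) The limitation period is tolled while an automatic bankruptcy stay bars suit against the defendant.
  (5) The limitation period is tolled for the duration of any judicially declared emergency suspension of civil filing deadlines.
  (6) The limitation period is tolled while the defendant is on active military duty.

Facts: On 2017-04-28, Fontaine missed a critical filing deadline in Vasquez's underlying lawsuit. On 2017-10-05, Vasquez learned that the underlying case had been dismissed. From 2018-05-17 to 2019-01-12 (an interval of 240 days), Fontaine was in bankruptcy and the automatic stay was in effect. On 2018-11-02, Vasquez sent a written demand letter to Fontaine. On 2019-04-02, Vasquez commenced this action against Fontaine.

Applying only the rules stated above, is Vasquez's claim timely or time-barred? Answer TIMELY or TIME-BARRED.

The claim accrued on 2017-10-05 — the later of the 2017-04-28 act and the 2017-10-05 discovery.
The untolled deadline — 1 year after 2017-10-05 — is 2018-10-05.
The automatic bankruptcy stay from 2018-05-17 to 2019-01-12 tolled the period for 240 days, extending the deadline to 2019-06-02.
The other events in the timeline have no effect on the limitation period under the stated rules.
Vasquez filed on 2019-04-02, before the 2019-06-02 deadline, so the action is timely.

TIMELY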